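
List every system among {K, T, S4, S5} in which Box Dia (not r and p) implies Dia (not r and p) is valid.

T, S4, S5

T-tableau for the negation not (Box Dia (not r and p) implies Dia (not r and p)):
1. not (Box Dia (not r and p) implies Dia (not r and p)), 0
2. Box Dia (not r and p), 0
3. not Dia (not r and p), 0
4. Dia (not r and p), 0
5. not (not r and p), 0
6. not p, 0
7. not r and p, 1
8. not r, 1
9. p, 1
10. Dia (not r and p), 1
11. not (not r and p), 1
12. not p, 1
Accessibility: 0R0, 0R1, 1R1
Branch closes: p and not p both at 1.
Every branch closes (one shown): valid in T, hence also in S4, S5 (every theorem of T is a theorem of S4 and S5).
K-tableau for the negation not (Box Dia (not r and p) implies Dia (not r and p)):
1. not (Box Dia (not r and p) implies Dia (not r and p)), 0
2. Box Dia (not r and p), 0
3. not Dia (not r and p), 0
Complete open branch: countermodel on a K-frame, so not valid in K.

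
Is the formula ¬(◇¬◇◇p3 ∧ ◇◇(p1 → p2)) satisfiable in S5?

Satisfiable

1. ¬(◇¬◇◇p3 ∧ ◇◇(p1 → p2)), 0
2. ¬◇◇(p1 → p2), 0
3. ¬◇(p1 → p2), 0
4. ¬(p1 → p2), 0
5. p1, 0
6. ¬p2, 0
Accessibility: 0R0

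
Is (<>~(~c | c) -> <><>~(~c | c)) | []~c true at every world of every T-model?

Yes, valid

Tableau for the negation ~((<>~(~c | c) -> <><>~(~c | c)) | []~c):
1. ~((<>~(~c | c) -> <><>~(~c | c)) | []~c), u
2. ~(<>~(~c | c) -> <><>~(~c | c)), u
3. ~[]~c, u
4. <>~(~c | c), u
5. ~<><>~(~c | c), u
6. ~<>~(~c | c), u
7. ~c | c, u
8. c, u
9. c, v
10. ~<>~(~c | c), v
11. ~c | c, v
12. ~(~c | c), w
13. c, w
14. ~c, w
Accessibility: uRu, uRv, uRw, vRv, wRw
Branch closes: c and ~c both at w.
All branches of the negation close; one closing branch shown above.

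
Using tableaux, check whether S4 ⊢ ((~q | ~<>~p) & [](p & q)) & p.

No, not valid

Tableau for the negation ~(((~q | ~<>~p) & [](p & q)) & p):
1. ~(((~q | ~<>~p) & [](p & q)) & p), 0
2. ~p, 0
Accessibility: 0R0
The negation has an open branch (countermodel exists).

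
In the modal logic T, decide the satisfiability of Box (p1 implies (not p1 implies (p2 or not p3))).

1. Box (p1 implies (not p1 implies (p2 or not p3))), w0
2. p1 implies (not p1 implies (p2 or not p3)), w0   [Box-rule on 1 via w0Rw0]
3. not p1 implies (p2 or not p3), w0   [implies-rule on 2 (branches; this branch)]
4. p2 or not p3, w0   [implies-rule on 3 (branches; this branch)]
5. not p3, w0   [or-rule on 4 (branches; this branch)]
Accessibility: w0Rw0

Satisfiable (open branch found)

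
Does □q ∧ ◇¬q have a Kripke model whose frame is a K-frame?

1. □q ∧ ◇¬q, w0
2. □q, w0
3. ◇¬q, w0
4. ¬q, w1
5. q, w1
Accessibility: w0Rw1
Branch closes: q and ¬q both at w1.
(One branch shown.) All branches close.

Unsatisfiable (every branch closes)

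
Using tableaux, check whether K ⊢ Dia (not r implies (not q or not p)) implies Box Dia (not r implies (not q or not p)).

Not valid

Tableau for the negation not (Dia (not r implies (not q or not p)) implies Box Dia (not r implies (not q or not p))):
1. not (Dia (not r implies (not q or not p)) implies Box Dia (not r implies (not q or not p))), u
2. Dia (not r implies (not q or not p)), u
3. not Box Dia (not r implies (not q or not p)), u
4. not r implies (not q or not p), v
5. not q or not p, v
6. not p, v
7. not Dia (not r implies (not q or not p)), w
Accessibility: uRv, uRw
The negation has an open branch (countermodel exists).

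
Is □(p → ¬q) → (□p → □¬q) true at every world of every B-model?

Tableau for the negation ¬(□(p → ¬q) → (□p → □¬q)):
1. ¬(□(p → ¬q) → (□p → □¬q)), u
2. □(p → ¬q), u
3. ¬(□p → □¬q), u
4. □p, u
5. ¬□¬q, u
6. p → ¬q, u
7. p, u
8. ¬q, u
9. q, v
10. p → ¬q, v
11. p, v
12. ¬q, v
Accessibility: uRu, uRv, vRu, vRv
Branch closes: q and ¬q both at v.
All branches of the negation close; one closing branch shown above.

Valid in B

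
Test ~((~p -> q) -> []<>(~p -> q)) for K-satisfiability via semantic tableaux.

Yes, satisfiable

1. ~((~p -> q) -> []<>(~p -> q)), 0
2. ~p -> q, 0
3. ~[]<>(~p -> q), 0
4. q, 0
5. ~<>(~p -> q), 1
Accessibility: 0R1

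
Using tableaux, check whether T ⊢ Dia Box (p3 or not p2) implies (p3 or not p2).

Tableau for the negation not (Dia Box (p3 or not p2) implies (p3 or not p2)):
1. not (Dia Box (p3 or not p2) implies (p3 or not p2)), u
2. Dia Box (p3 or not p2), u
3. not (p3 or not p2), u
4. not p3, u
5. p2, u
6. Box (p3 or not p2), v
7. p3 or not p2, v
8. not p2, v
Accessibility: uRu, uRv, vRv
The negation has an open branch (countermodel exists).

Invalid (countermodel exists)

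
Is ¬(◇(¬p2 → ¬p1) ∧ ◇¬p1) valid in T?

Tableau for the negation ◇(¬p2 → ¬p1) ∧ ◇¬p1:
1. ◇(¬p2 → ¬p1) ∧ ◇¬p1, u
2. ◇(¬p2 → ¬p1), u
3. ◇¬p1, u
4. ¬p2 → ¬p1, v
5. ¬p1, v
6. ¬p1, w
Accessibility: uRu, uRv, uRw, vRv, wRw
The negation has an open branch (countermodel exists).

Invalid (countermodel exists)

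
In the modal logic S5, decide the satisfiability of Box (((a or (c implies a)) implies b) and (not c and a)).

1. Box (((a or (c implies a)) implies b) and (not c and a)), w0
2. ((a or (c implies a)) implies b) and (not c and a), w0
3. (a or (c implies a)) implies b, w0
4. not c and a, w0
5. not c, w0
6. a, w0
7. b, w0
Accessibility: w0Rw0

Satisfiable (open branch found)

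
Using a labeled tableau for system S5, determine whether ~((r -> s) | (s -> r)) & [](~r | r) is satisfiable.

1. ~((r -> s) | (s -> r)) & [](~r | r), w0
2. ~((r -> s) | (s -> r)), w0
3. [](~r | r), w0
4. ~(r -> s), w0
5. ~(s -> r), w0
6. r, w0
7. ~s, w0
8. s, w0
9. ~r, w0
Accessibility: w0Rw0
Branch closes: s and ~s both at w0.
Every branch closes; the branch above is one of them.

Unsatisfiable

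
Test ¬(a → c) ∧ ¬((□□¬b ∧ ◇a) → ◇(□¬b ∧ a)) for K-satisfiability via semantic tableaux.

Unsatisfiable (every branch closes)

1. ¬(a → c) ∧ ¬((□□¬b ∧ ◇a) → ◇(□¬b ∧ a)), 0
2. ¬(a → c), 0   [∧-rule on 1]
3. ¬((□□¬b ∧ ◇a) → ◇(□¬b ∧ a)), 0   [∧-rule on 1]
4. a, 0   [¬→-rule on 2]
5. ¬c, 0   [¬→-rule on 2]
6. □□¬b ∧ ◇a, 0   [¬→-rule on 3]
7. ¬◇(□¬b ∧ a), 0   [¬→-rule on 3]
8. □□¬b, 0   [∧-rule on 6]
9. ◇a, 0   [∧-rule on 6]
10. a, 1   [◇-rule on 9: fresh world 1, 0R1]
11. ¬(□¬b ∧ a), 1   [¬◇-rule on 7 via 0R1]
12. □¬b, 1   [□-rule on 8 via 0R1]
13. ¬□¬b, 1   [¬∧-rule on 11 (branches; this branch)]
14. b, 2   [¬□-rule on 13: fresh world 2, 1R2]
15. ¬b, 2   [□-rule on 12 via 1R2]
Accessibility: 0R1, 1R2
Branch closes: b and ¬b both at 2.
All branches of the tableau close; one closing branch shown above.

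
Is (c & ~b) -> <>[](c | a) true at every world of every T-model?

Tableau for the negation ~((c & ~b) -> <>[](c | a)):
1. ~((c & ~b) -> <>[](c | a)), w0
2. c & ~b, w0
3. ~<>[](c | a), w0
4. c, w0
5. ~b, w0
6. ~[](c | a), w0
7. ~(c | a), w1
8. ~c, w1
9. ~a, w1
10. ~[](c | a), w1
11. ~(c | a), w2
12. ~c, w2
13. ~a, w2
Accessibility: w0Rw0, w0Rw1, w1Rw1, w1Rw2, w2Rw2
The negation has an open branch (countermodel exists).

Invalid (countermodel exists)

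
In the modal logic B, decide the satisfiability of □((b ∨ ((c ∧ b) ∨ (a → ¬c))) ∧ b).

1. □((b ∨ ((c ∧ b) ∨ (a → ¬c))) ∧ b), u
2. (b ∨ ((c ∧ b) ∨ (a → ¬c))) ∧ b, u   [□-rule on 1 via uRu]
3. b ∨ ((c ∧ b) ∨ (a → ¬c)), u   [∧-rule on 2]
4. b, u   [∧-rule on 2]
5. (c ∧ b) ∨ (a → ¬c), u   [∨-rule on 3 (branches; this branch)]
6. a → ¬c, u   [∨-rule on 5 (branches; this branch)]
7. ¬c, u   [→-rule on 6 (branches; this branch)]
Accessibility: uRu

Satisfiable (open branch found)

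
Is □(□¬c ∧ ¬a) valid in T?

Invalid (countermodel exists)

Tableau for the negation ¬□(□¬c ∧ ¬a):
1. ¬□(□¬c ∧ ¬a), 0
2. ¬(□¬c ∧ ¬a), 1
3. a, 1
Accessibility: 0R0, 0R1, 1R1
The negation has an open branch (countermodel exists).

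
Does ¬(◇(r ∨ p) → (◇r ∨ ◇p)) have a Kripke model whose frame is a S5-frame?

1. ¬(◇(r ∨ p) → (◇r ∨ ◇p)), 0
2. ◇(r ∨ p), 0   [¬→-rule on 1]
3. ¬(◇r ∨ ◇p), 0   [¬→-rule on 1]
4. ¬◇r, 0   [¬∨-rule on 3]
5. ¬◇p, 0   [¬∨-rule on 3]
6. ¬r, 0   [¬◇-rule on 4 via 0R0]
7. ¬p, 0   [¬◇-rule on 5 via 0R0]
8. r ∨ p, 1   [◇-rule on 2: fresh world 1, 0R1]
9. ¬r, 1   [¬◇-rule on 4 via 0R1]
10. ¬p, 1   [¬◇-rule on 5 via 0R1]
11. p, 1   [∨-rule on 8 (branches; this branch)]
Accessibility: 0R0, 0R1, 1R0, 1R1
Branch closes: p and ¬p both at 1.
(One branch shown.) All branches close.

Unsatisfiable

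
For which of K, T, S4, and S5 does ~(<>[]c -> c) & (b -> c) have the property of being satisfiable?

K, T, S4

S4-tableau for the formula:
1. ~(<>[]c -> c) & (b -> c), u
2. ~(<>[]c -> c), u   [&-rule on 1]
3. b -> c, u   [&-rule on 1]
4. <>[]c, u   [~->-rule on 2]
5. ~c, u   [~->-rule on 2]
6. ~b, u   [->-rule on 3 (branches; this branch)]
7. []c, v   [<>-rule on 4: fresh world v, uRv]
8. c, v   [[]-rule on 7 via vRv]
Accessibility: uRu, uRv, vRv
Complete open branch: satisfiable in S4, hence also in K, T (this S4-model is also a K-model and a T-model).
S5-tableau for the formula:
1. ~(<>[]c -> c) & (b -> c), u
2. ~(<>[]c -> c), u   [&-rule on 1]
3. b -> c, u   [&-rule on 1]
4. <>[]c, u   [~->-rule on 2]
5. ~c, u   [~->-rule on 2]
6. ~b, u   [->-rule on 3 (branches; this branch)]
7. []c, v   [<>-rule on 4: fresh world v, uRv]
8. c, u   [[]-rule on 7 via vRu]
Accessibility: uRu, uRv, vRu, vRv
Branch closes: c and ~c both at u.
Every branch closes (one shown): unsatisfiable in S5.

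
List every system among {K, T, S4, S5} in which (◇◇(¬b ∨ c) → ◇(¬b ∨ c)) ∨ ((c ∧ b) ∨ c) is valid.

S4-tableau for the negation ¬((◇◇(¬b ∨ c) → ◇(¬b ∨ c)) ∨ ((c ∧ b) ∨ c)):
1. ¬((◇◇(¬b ∨ c) → ◇(¬b ∨ c)) ∨ ((c ∧ b) ∨ c)), u
2. ¬(◇◇(¬b ∨ c) → ◇(¬b ∨ c)), u
3. ¬((c ∧ b) ∨ c), u
4. ◇◇(¬b ∨ c), u
5. ¬◇(¬b ∨ c), u
6. ¬(c ∧ b), u
7. ¬c, u
8. ¬(¬b ∨ c), u
9. b, u
10. ◇(¬b ∨ c), v
11. ¬(¬b ∨ c), v
12. b, v
13. ¬c, v
14. ¬b ∨ c, w
15. ¬(¬b ∨ c), w
16. b, w
17. ¬c, w
18. c, w
Accessibility: uRu, uRv, uRw, vRv, vRw, wRw
Branch closes: c and ¬c both at w.
Every branch closes (one shown): valid in S4, hence also in S5 (every theorem of S4 is a theorem of S5).
T-tableau for the negation ¬((◇◇(¬b ∨ c) → ◇(¬b ∨ c)) ∨ ((c ∧ b) ∨ c)):
1. ¬((◇◇(¬b ∨ c) → ◇(¬b ∨ c)) ∨ ((c ∧ b) ∨ c)), u
2. ¬(◇◇(¬b ∨ c) → ◇(¬b ∨ c)), u
3. ¬((c ∧ b) ∨ c), u
4. ◇◇(¬b ∨ c), u
5. ¬◇(¬b ∨ c), u
6. ¬(c ∧ b), u
7. ¬c, u
8. ¬(¬b ∨ c), u
9. b, u
10. ◇(¬b ∨ c), v
11. ¬(¬b ∨ c), v
12. b, v
13. ¬c, v
14. ¬b ∨ c, w
15. c, w
Accessibility: uRu, uRv, vRv, vRw, wRw
Complete open branch: countermodel on a T-frame, so not valid in T, nor in K (the same frame is also a K-frame).

S4, S5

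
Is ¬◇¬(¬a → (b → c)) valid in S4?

Tableau for the negation ◇¬(¬a → (b → c)):
1. ◇¬(¬a → (b → c)), w0
2. ¬(¬a → (b → c)), w1   [◇-rule on 1: fresh world w1, w0Rw1]
3. ¬a, w1   [¬→-rule on 2]
4. ¬(b → c), w1   [¬→-rule on 2]
5. b, w1   [¬→-rule on 4]
6. ¬c, w1   [¬→-rule on 4]
Accessibility: w0Rw0, w0Rw1, w1Rw1
The negation has an open branch (countermodel exists).

No, not valid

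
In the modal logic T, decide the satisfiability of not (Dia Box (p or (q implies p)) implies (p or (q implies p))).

Yes, satisfiable

1. not (Dia Box (p or (q implies p)) implies (p or (q implies p))), w0
2. Dia Box (p or (q implies p)), w0   [neg-implies-rule on 1]
3. not (p or (q implies p)), w0   [neg-implies-rule on 1]
4. not p, w0   [neg-or-rule on 3]
5. not (q implies p), w0   [neg-or-rule on 3]
6. q, w0   [neg-implies-rule on 5]
7. Box (p or (q implies p)), w1   [Dia-rule on 2: fresh world w1, w0Rw1]
8. p or (q implies p), w1   [Box-rule on 7 via w1Rw1]
9. q implies p, w1   [or-rule on 8 (branches; this branch)]
10. p, w1   [implies-rule on 9 (branches; this branch)]
Accessibility: w0Rw0, w0Rw1, w1Rw1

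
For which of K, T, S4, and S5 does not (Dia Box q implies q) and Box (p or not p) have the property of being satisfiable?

S5-tableau for the formula:
1. not (Dia Box q implies q) and Box (p or not p), w0
2. not (Dia Box q implies q), w0
3. Box (p or not p), w0
4. Dia Box q, w0
5. not q, w0
6. p or not p, w0
7. not p, w0
8. Box q, w1
9. p or not p, w1
10. q, w0
Accessibility: w0Rw0, w0Rw1, w1Rw0, w1Rw1
Branch closes: q and not q both at w0.
Every branch closes (one shown): unsatisfiable in S5.
S4-tableau for the formula:
1. not (Dia Box q implies q) and Box (p or not p), w0
2. not (Dia Box q implies q), w0
3. Box (p or not p), w0
4. Dia Box q, w0
5. not q, w0
6. p or not p, w0
7. not p, w0
8. Box q, w1
9. p or not p, w1
10. q, w1
11. not p, w1
Accessibility: w0Rw0, w0Rw1, w1Rw1
Complete open branch: satisfiable in S4, hence also in K, T (this S4-model is also a K-model and a T-model).

K, T, S4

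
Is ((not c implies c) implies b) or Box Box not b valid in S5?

Invalid (countermodel exists)

Tableau for the negation not (((not c implies c) implies b) or Box Box not b):
1. not (((not c implies c) implies b) or Box Box not b), 0
2. not ((not c implies c) implies b), 0   [neg-or-rule on 1]
3. not Box Box not b, 0   [neg-or-rule on 1]
4. not c implies c, 0   [neg-implies-rule on 2]
5. not b, 0   [neg-implies-rule on 2]
6. c, 0   [implies-rule on 4 (branches; this branch)]
7. not Box not b, 1   [neg-Box-rule on 3: fresh world 1, 0R1]
8. b, 2   [neg-Box-rule on 7: fresh world 2, 1R2]
Accessibility: 0R0, 0R1, 0R2, 1R0, 1R1, 1R2, 2R0, 2R1, 2R2
The negation has an open branch (countermodel exists).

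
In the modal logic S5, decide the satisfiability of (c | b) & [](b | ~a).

Satisfiable (open branch found)

1. (c | b) & [](b | ~a), u
2. c | b, u
3. [](b | ~a), u
4. b | ~a, u
5. b, u
6. ~a, u
Accessibility: uRu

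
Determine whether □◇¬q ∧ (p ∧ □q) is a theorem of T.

Invalid (countermodel exists)

Tableau for the negation ¬(□◇¬q ∧ (p ∧ □q)):
1. ¬(□◇¬q ∧ (p ∧ □q)), 0
2. ¬(p ∧ □q), 0
3. ¬□q, 0
4. ¬q, 1
Accessibility: 0R0, 0R1, 1R1
The negation has an open branch (countermodel exists).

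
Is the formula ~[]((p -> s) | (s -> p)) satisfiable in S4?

1. ~[]((p -> s) | (s -> p)), 0
2. ~((p -> s) | (s -> p)), 1   [~[]-rule on 1: fresh world 1, 0R1]
3. ~(p -> s), 1   [~|-rule on 2]
4. ~(s -> p), 1   [~|-rule on 2]
5. p, 1   [~->-rule on 3]
6. ~s, 1   [~->-rule on 3]
7. s, 1   [~->-rule on 4]
8. ~p, 1   [~->-rule on 4]
Accessibility: 0R0, 0R1, 1R1
Branch closes: s and ~s both at 1.
(One branch shown.) All branches close.

No, unsatisfiable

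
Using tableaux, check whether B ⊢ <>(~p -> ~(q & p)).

Tableau for the negation ~<>(~p -> ~(q & p)):
1. ~<>(~p -> ~(q & p)), 0
2. ~(~p -> ~(q & p)), 0
3. ~p, 0
4. q & p, 0
5. q, 0
6. p, 0
Accessibility: 0R0
Branch closes: p and ~p both at 0.
Every branch of the negation's tableau closes; the branch above is one of them.

Valid in B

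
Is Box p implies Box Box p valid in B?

No, not valid

Tableau for the negation not (Box p implies Box Box p):
1. not (Box p implies Box Box p), 0
2. Box p, 0
3. not Box Box p, 0
4. p, 0
5. not Box p, 1
6. p, 1
7. not p, 2
Accessibility: 0R0, 0R1, 1R0, 1R1, 1R2, 2R1, 2R2
The negation has an open branch (countermodel exists).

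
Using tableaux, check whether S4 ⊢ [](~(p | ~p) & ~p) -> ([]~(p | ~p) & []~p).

Tableau for the negation ~([](~(p | ~p) & ~p) -> ([]~(p | ~p) & []~p)):
1. ~([](~(p | ~p) & ~p) -> ([]~(p | ~p) & []~p)), w0
2. [](~(p | ~p) & ~p), w0
3. ~([]~(p | ~p) & []~p), w0
4. ~(p | ~p) & ~p, w0
5. ~(p | ~p), w0
6. ~p, w0
7. p, w0
Accessibility: w0Rw0
Branch closes: p and ~p both at w0.
All branches of the negation close; one closing branch shown above.

Yes, valid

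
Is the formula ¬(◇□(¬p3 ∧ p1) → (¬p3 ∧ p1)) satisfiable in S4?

Satisfiable

1. ¬(◇□(¬p3 ∧ p1) → (¬p3 ∧ p1)), w0
2. ◇□(¬p3 ∧ p1), w0
3. ¬(¬p3 ∧ p1), w0
4. ¬p1, w0
5. □(¬p3 ∧ p1), w1
6. ¬p3 ∧ p1, w1
7. ¬p3, w1
8. p1, w1
Accessibility: w0Rw0, w0Rw1, w1Rw1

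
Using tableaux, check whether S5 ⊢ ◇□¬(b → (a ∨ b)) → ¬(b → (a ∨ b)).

Yes, valid

Tableau for the negation ¬(◇□¬(b → (a ∨ b)) → ¬(b → (a ∨ b))):
1. ¬(◇□¬(b → (a ∨ b)) → ¬(b → (a ∨ b))), w0
2. ◇□¬(b → (a ∨ b)), w0
3. b → (a ∨ b), w0
4. a ∨ b, w0
5. b, w0
6. □¬(b → (a ∨ b)), w1
7. ¬(b → (a ∨ b)), w0
8. ¬(a ∨ b), w0
9. ¬a, w0
10. ¬b, w0
Accessibility: w0Rw0, w0Rw1, w1Rw0, w1Rw1
Branch closes: b and ¬b both at w0.
Every branch of the negation's tableau closes; the branch above is one of them.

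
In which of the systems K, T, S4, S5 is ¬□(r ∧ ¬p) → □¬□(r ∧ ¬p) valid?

S5

S5-tableau for the negation ¬(¬□(r ∧ ¬p) → □¬□(r ∧ ¬p)):
1. ¬(¬□(r ∧ ¬p) → □¬□(r ∧ ¬p)), w0
2. ¬□(r ∧ ¬p), w0   [¬→-rule on 1]
3. ¬□¬□(r ∧ ¬p), w0   [¬→-rule on 1]
4. ¬(r ∧ ¬p), w1   [¬□-rule on 2: fresh world w1, w0Rw1]
5. p, w1   [¬∧-rule on 4 (branches; this branch)]
6. □(r ∧ ¬p), w2   [¬□-rule on 3: fresh world w2, w0Rw2]
7. r ∧ ¬p, w0   [□-rule on 6 via w2Rw0]
8. r, w0   [∧-rule on 7]
9. ¬p, w0   [∧-rule on 7]
10. r ∧ ¬p, w1   [□-rule on 6 via w2Rw1]
11. r, w1   [∧-rule on 10]
12. ¬p, w1   [∧-rule on 10]
Accessibility: w0Rw0, w0Rw1, w0Rw2, w1Rw0, w1Rw1, w1Rw2, w2Rw0, w2Rw1, w2Rw2
Branch closes: p and ¬p both at w1.
Every branch closes (one shown): valid in S5.
S4-tableau for the negation ¬(¬□(r ∧ ¬p) → □¬□(r ∧ ¬p)):
1. ¬(¬□(r ∧ ¬p) → □¬□(r ∧ ¬p)), w0
2. ¬□(r ∧ ¬p), w0   [¬→-rule on 1]
3. ¬□¬□(r ∧ ¬p), w0   [¬→-rule on 1]
4. ¬(r ∧ ¬p), w1   [¬□-rule on 2: fresh world w1, w0Rw1]
5. p, w1   [¬∧-rule on 4 (branches; this branch)]
6. □(r ∧ ¬p), w2   [¬□-rule on 3: fresh world w2, w0Rw2]
7. r ∧ ¬p, w2   [□-rule on 6 via w2Rw2]
8. r, w2   [∧-rule on 7]
9. ¬p, w2   [∧-rule on 7]
Accessibility: w0Rw0, w0Rw1, w0Rw2, w1Rw1, w2Rw2
Complete open branch: countermodel on an S4-frame, so not valid in S4, nor in K, T (the same frame is also a K-frame and a T-frame).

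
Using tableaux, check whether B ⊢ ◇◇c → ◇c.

Invalid (countermodel exists)

Tableau for the negation ¬(◇◇c → ◇c):
1. ¬(◇◇c → ◇c), w0
2. ◇◇c, w0   [¬→-rule on 1]
3. ¬◇c, w0   [¬→-rule on 1]
4. ¬c, w0   [¬◇-rule on 3 via w0Rw0]
5. ◇c, w1   [◇-rule on 2: fresh world w1, w0Rw1]
6. ¬c, w1   [¬◇-rule on 3 via w0Rw1]
7. c, w2   [◇-rule on 5: fresh world w2, w1Rw2]
Accessibility: w0Rw0, w0Rw1, w1Rw0, w1Rw1, w1Rw2, w2Rw1, w2Rw2
The negation has an open branch (countermodel exists).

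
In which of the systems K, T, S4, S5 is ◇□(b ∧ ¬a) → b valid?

S5

S5-tableau for the negation ¬(◇□(b ∧ ¬a) → b):
1. ¬(◇□(b ∧ ¬a) → b), w0
2. ◇□(b ∧ ¬a), w0
3. ¬b, w0
4. □(b ∧ ¬a), w1
5. b ∧ ¬a, w0
6. b, w0
7. ¬a, w0
Accessibility: w0Rw0, w0Rw1, w1Rw0, w1Rw1
Branch closes: b and ¬b both at w0.
Every branch closes (one shown): valid in S5.
S4-tableau for the negation ¬(◇□(b ∧ ¬a) → b):
1. ¬(◇□(b ∧ ¬a) → b), w0
2. ◇□(b ∧ ¬a), w0
3. ¬b, w0
4. □(b ∧ ¬a), w1
5. b ∧ ¬a, w1
6. b, w1
7. ¬a, w1
Accessibility: w0Rw0, w0Rw1, w1Rw1
Complete open branch: countermodel on an S4-frame, so not valid in S4, nor in K, T (the same frame is also a K-frame and a T-frame).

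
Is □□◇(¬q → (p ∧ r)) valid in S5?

Not valid

Tableau for the negation ¬□□◇(¬q → (p ∧ r)):
1. ¬□□◇(¬q → (p ∧ r)), 0
2. ¬□◇(¬q → (p ∧ r)), 1   [¬□-rule on 1: fresh world 1, 0R1]
3. ¬◇(¬q → (p ∧ r)), 2   [¬□-rule on 2: fresh world 2, 1R2]
4. ¬(¬q → (p ∧ r)), 0   [¬◇-rule on 3 via 2R0]
5. ¬q, 0   [¬→-rule on 4]
6. ¬(p ∧ r), 0   [¬→-rule on 4]
7. ¬(¬q → (p ∧ r)), 1   [¬◇-rule on 3 via 2R1]
8. ¬q, 1   [¬→-rule on 7]
9. ¬(p ∧ r), 1   [¬→-rule on 7]
10. ¬(¬q → (p ∧ r)), 2   [¬◇-rule on 3 via 2R2]
11. ¬q, 2   [¬→-rule on 10]
12. ¬(p ∧ r), 2   [¬→-rule on 10]
13. ¬r, 0   [¬∧-rule on 6 (branches; this branch)]
14. ¬r, 1   [¬∧-rule on 9 (branches; this branch)]
15. ¬r, 2   [¬∧-rule on 12 (branches; this branch)]
Accessibility: 0R0, 0R1, 0R2, 1R0, 1R1, 1R2, 2R0, 2R1, 2R2
The negation has an open branch (countermodel exists).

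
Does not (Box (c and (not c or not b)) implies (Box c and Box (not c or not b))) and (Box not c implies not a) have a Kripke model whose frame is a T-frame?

Unsatisfiable

1. not (Box (c and (not c or not b)) implies (Box c and Box (not c or not b))) and (Box not c implies not a), w0
2. not (Box (c and (not c or not b)) implies (Box c and Box (not c or not b))), w0
3. Box not c implies not a, w0
4. Box (c and (not c or not b)), w0
5. not (Box c and Box (not c or not b)), w0
6. c and (not c or not b), w0
7. c, w0
8. not c or not b, w0
9. not Box not c, w0
10. not Box (not c or not b), w0
11. not b, w0
12. c, w1
13. c and (not c or not b), w1
14. not c or not b, w1
15. not b, w1
16. not (not c or not b), w2
17. c, w2
18. b, w2
19. c and (not c or not b), w2
20. not c or not b, w2
21. not b, w2
Accessibility: w0Rw0, w0Rw1, w0Rw2, w1Rw1, w2Rw2
Branch closes: b and not b both at w2.
Every branch closes; the branch above is one of them.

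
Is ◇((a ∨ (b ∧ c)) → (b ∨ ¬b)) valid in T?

Valid in T

Tableau for the negation ¬◇((a ∨ (b ∧ c)) → (b ∨ ¬b)):
1. ¬◇((a ∨ (b ∧ c)) → (b ∨ ¬b)), u
2. ¬((a ∨ (b ∧ c)) → (b ∨ ¬b)), u
3. a ∨ (b ∧ c), u
4. ¬(b ∨ ¬b), u
5. ¬b, u
6. b, u
Accessibility: uRu
Branch closes: b and ¬b both at u.
All branches of the negation close; one closing branch shown above.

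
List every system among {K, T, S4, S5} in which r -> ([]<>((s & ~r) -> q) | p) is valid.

S5

S5-tableau for the negation ~(r -> ([]<>((s & ~r) -> q) | p)):
1. ~(r -> ([]<>((s & ~r) -> q) | p)), 0
2. r, 0   [~->-rule on 1]
3. ~([]<>((s & ~r) -> q) | p), 0   [~->-rule on 1]
4. ~[]<>((s & ~r) -> q), 0   [~|-rule on 3]
5. ~p, 0   [~|-rule on 3]
6. ~<>((s & ~r) -> q), 1   [~[]-rule on 4: fresh world 1, 0R1]
7. ~((s & ~r) -> q), 0   [~<>-rule on 6 via 1R0]
8. s & ~r, 0   [~->-rule on 7]
9. ~q, 0   [~->-rule on 7]
10. s, 0   [&-rule on 8]
11. ~r, 0   [&-rule on 8]
Accessibility: 0R0, 0R1, 1R0, 1R1
Branch closes: r and ~r both at 0.
Every branch closes (one shown): valid in S5.
S4-tableau for the negation ~(r -> ([]<>((s & ~r) -> q) | p)):
1. ~(r -> ([]<>((s & ~r) -> q) | p)), 0
2. r, 0   [~->-rule on 1]
3. ~([]<>((s & ~r) -> q) | p), 0   [~->-rule on 1]
4. ~[]<>((s & ~r) -> q), 0   [~|-rule on 3]
5. ~p, 0   [~|-rule on 3]
6. ~<>((s & ~r) -> q), 1   [~[]-rule on 4: fresh world 1, 0R1]
7. ~((s & ~r) -> q), 1   [~<>-rule on 6 via 1R1]
8. s & ~r, 1   [~->-rule on 7]
9. ~q, 1   [~->-rule on 7]
10. s, 1   [&-rule on 8]
11. ~r, 1   [&-rule on 8]
Accessibility: 0R0, 0R1, 1R1
Complete open branch: countermodel on an S4-frame, so not valid in S4, nor in K, T (the same frame is also a K-frame and a T-frame).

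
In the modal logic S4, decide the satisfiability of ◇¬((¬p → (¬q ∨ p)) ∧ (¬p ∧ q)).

Satisfiable

1. ◇¬((¬p → (¬q ∨ p)) ∧ (¬p ∧ q)), u
2. ¬((¬p → (¬q ∨ p)) ∧ (¬p ∧ q)), v
3. ¬(¬p ∧ q), v
4. ¬q, v
Accessibility: uRu, uRv, vRv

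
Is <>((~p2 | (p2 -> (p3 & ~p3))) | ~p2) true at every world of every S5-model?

Tableau for the negation ~<>((~p2 | (p2 -> (p3 & ~p3))) | ~p2):
1. ~<>((~p2 | (p2 -> (p3 & ~p3))) | ~p2), u
2. ~((~p2 | (p2 -> (p3 & ~p3))) | ~p2), u   [~<>-rule on 1 via uRu]
3. ~(~p2 | (p2 -> (p3 & ~p3))), u   [~|-rule on 2]
4. p2, u   [~|-rule on 2]
5. ~(p2 -> (p3 & ~p3)), u   [~|-rule on 3]
6. ~(p3 & ~p3), u   [~->-rule on 5]
7. p3, u   [~&-rule on 6 (branches; this branch)]
Accessibility: uRu
The negation has an open branch (countermodel exists).

No, not valid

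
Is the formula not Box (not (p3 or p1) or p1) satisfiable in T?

1. not Box (not (p3 or p1) or p1), w0
2. not (not (p3 or p1) or p1), w1
3. p3 or p1, w1
4. not p1, w1
5. p3, w1
Accessibility: w0Rw0, w0Rw1, w1Rw1

Satisfiable (open branch found)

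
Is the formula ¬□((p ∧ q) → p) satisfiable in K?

Unsatisfiable (every branch closes)

1. ¬□((p ∧ q) → p), w0
2. ¬((p ∧ q) → p), w1   [¬□-rule on 1: fresh world w1, w0Rw1]
3. p ∧ q, w1   [¬→-rule on 2]
4. ¬p, w1   [¬→-rule on 2]
5. p, w1   [∧-rule on 3]
6. q, w1   [∧-rule on 3]
Accessibility: w0Rw1
Branch closes: p and ¬p both at w1.
Every branch closes; the branch above is one of them.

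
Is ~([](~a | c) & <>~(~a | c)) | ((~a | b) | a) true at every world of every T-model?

Tableau for the negation ~(~([](~a | c) & <>~(~a | c)) | ((~a | b) | a)):
1. ~(~([](~a | c) & <>~(~a | c)) | ((~a | b) | a)), w0
2. [](~a | c) & <>~(~a | c), w0   [~|-rule on 1]
3. ~((~a | b) | a), w0   [~|-rule on 1]
4. [](~a | c), w0   [&-rule on 2]
5. <>~(~a | c), w0   [&-rule on 2]
6. ~(~a | b), w0   [~|-rule on 3]
7. ~a, w0   [~|-rule on 3]
8. a, w0   [~|-rule on 6]
9. ~b, w0   [~|-rule on 6]
Accessibility: w0Rw0
Branch closes: a and ~a both at w0.
Every branch of the negation's tableau closes; the branch above is one of them.

Valid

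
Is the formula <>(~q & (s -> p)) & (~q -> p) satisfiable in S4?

Satisfiable

1. <>(~q & (s -> p)) & (~q -> p), w0
2. <>(~q & (s -> p)), w0
3. ~q -> p, w0
4. p, w0
5. ~q & (s -> p), w1
6. ~q, w1
7. s -> p, w1
8. p, w1
Accessibility: w0Rw0, w0Rw1, w1Rw1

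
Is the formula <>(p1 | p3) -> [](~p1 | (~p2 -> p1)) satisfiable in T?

Satisfiable

1. <>(p1 | p3) -> [](~p1 | (~p2 -> p1)), w0
2. [](~p1 | (~p2 -> p1)), w0
3. ~p1 | (~p2 -> p1), w0
4. ~p2 -> p1, w0
5. p1, w0
Accessibility: w0Rw0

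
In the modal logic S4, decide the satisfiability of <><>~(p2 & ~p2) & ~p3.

Satisfiable (open branch found)

1. <><>~(p2 & ~p2) & ~p3, w0
2. <><>~(p2 & ~p2), w0
3. ~p3, w0
4. <>~(p2 & ~p2), w1
5. ~(p2 & ~p2), w2
6. p2, w2
Accessibility: w0Rw0, w0Rw1, w0Rw2, w1Rw1, w1Rw2, w2Rw2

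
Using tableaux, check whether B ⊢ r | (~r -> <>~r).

Yes, valid

Tableau for the negation ~(r | (~r -> <>~r)):
1. ~(r | (~r -> <>~r)), 0
2. ~r, 0   [~|-rule on 1]
3. ~(~r -> <>~r), 0   [~|-rule on 1]
4. ~<>~r, 0   [~->-rule on 3]
5. r, 0   [~<>-rule on 4 via 0R0]
Accessibility: 0R0
Branch closes: r and ~r both at 0.
All branches of the negation close; one closing branch shown above.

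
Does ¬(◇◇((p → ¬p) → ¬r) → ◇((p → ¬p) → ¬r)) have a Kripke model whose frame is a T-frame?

1. ¬(◇◇((p → ¬p) → ¬r) → ◇((p → ¬p) → ¬r)), 0
2. ◇◇((p → ¬p) → ¬r), 0
3. ¬◇((p → ¬p) → ¬r), 0
4. ¬((p → ¬p) → ¬r), 0
5. p → ¬p, 0
6. r, 0
7. ¬p, 0
8. ◇((p → ¬p) → ¬r), 1
9. ¬((p → ¬p) → ¬r), 1
10. p → ¬p, 1
11. r, 1
12. ¬p, 1
13. (p → ¬p) → ¬r, 2
14. ¬r, 2
Accessibility: 0R0, 0R1, 1R1, 1R2, 2R2

Yes, satisfiable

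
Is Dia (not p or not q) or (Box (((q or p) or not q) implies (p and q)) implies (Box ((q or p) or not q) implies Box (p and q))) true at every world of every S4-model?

Tableau for the negation not (Dia (not p or not q) or (Box (((q or p) or not q) implies (p and q)) implies (Box ((q or p) or not q) implies Box (p and q)))):
1. not (Dia (not p or not q) or (Box (((q or p) or not q) implies (p and q)) implies (Box ((q or p) or not q) implies Box (p and q)))), 0
2. not Dia (not p or not q), 0   [neg-or-rule on 1]
3. not (Box (((q or p) or not q) implies (p and q)) implies (Box ((q or p) or not q) implies Box (p and q))), 0   [neg-or-rule on 1]
4. Box (((q or p) or not q) implies (p and q)), 0   [neg-implies-rule on 3]
5. not (Box ((q or p) or not q) implies Box (p and q)), 0   [neg-implies-rule on 3]
6. Box ((q or p) or not q), 0   [neg-implies-rule on 5]
7. not Box (p and q), 0   [neg-implies-rule on 5]
8. not (not p or not q), 0   [neg-Dia-rule on 2 via 0R0]
9. p, 0   [neg-or-rule on 8]
10. q, 0   [neg-or-rule on 8]
11. ((q or p) or not q) implies (p and q), 0   [Box-rule on 4 via 0R0]
12. (q or p) or not q, 0   [Box-rule on 6 via 0R0]
13. p and q, 0   [implies-rule on 11 (branches; this branch)]
14. q or p, 0   [or-rule on 12 (branches; this branch)]
15. not (p and q), 1   [neg-Box-rule on 7: fresh world 1, 0R1]
16. not (not p or not q), 1   [neg-Dia-rule on 2 via 0R1]
17. p, 1   [neg-or-rule on 16]
18. q, 1   [neg-or-rule on 16]
19. ((q or p) or not q) implies (p and q), 1   [Box-rule on 4 via 0R1]
20. (q or p) or not q, 1   [Box-rule on 6 via 0R1]
21. not q, 1   [neg-and-rule on 15 (branches; this branch)]
Accessibility: 0R0, 0R1, 1R1
Branch closes: q and not q both at 1.
Every branch of the negation's tableau closes; the branch above is one of them.

Yes, valid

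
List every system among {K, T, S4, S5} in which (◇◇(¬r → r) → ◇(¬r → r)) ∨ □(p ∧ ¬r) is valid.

T-tableau for the negation ¬((◇◇(¬r → r) → ◇(¬r → r)) ∨ □(p ∧ ¬r)):
1. ¬((◇◇(¬r → r) → ◇(¬r → r)) ∨ □(p ∧ ¬r)), w0
2. ¬(◇◇(¬r → r) → ◇(¬r → r)), w0   [¬∨-rule on 1]
3. ¬□(p ∧ ¬r), w0   [¬∨-rule on 1]
4. ◇◇(¬r → r), w0   [¬→-rule on 2]
5. ¬◇(¬r → r), w0   [¬→-rule on 2]
6. ¬(¬r → r), w0   [¬◇-rule on 5 via w0Rw0]
7. ¬r, w0   [¬→-rule on 6]
8. ¬(p ∧ ¬r), w1   [¬□-rule on 3: fresh world w1, w0Rw1]
9. ¬(¬r → r), w1   [¬◇-rule on 5 via w0Rw1]
10. ¬r, w1   [¬→-rule on 9]
11. ¬p, w1   [¬∧-rule on 8 (branches; this branch)]
12. ◇(¬r → r), w2   [◇-rule on 4: fresh world w2, w0Rw2]
13. ¬(¬r → r), w2   [¬◇-rule on 5 via w0Rw2]
14. ¬r, w2   [¬→-rule on 13]
15. ¬r → r, w3   [◇-rule on 12: fresh world w3, w2Rw3]
16. r, w3   [→-rule on 15 (branches; this branch)]
Accessibility: w0Rw0, w0Rw1, w0Rw2, w1Rw1, w2Rw2, w2Rw3, w3Rw3
Complete open branch: countermodel on a T-frame, so not valid in T, nor in K (the same frame is also a K-frame).
S4-tableau for the negation ¬((◇◇(¬r → r) → ◇(¬r → r)) ∨ □(p ∧ ¬r)):
1. ¬((◇◇(¬r → r) → ◇(¬r → r)) ∨ □(p ∧ ¬r)), w0
2. ¬(◇◇(¬r → r) → ◇(¬r → r)), w0   [¬∨-rule on 1]
3. ¬□(p ∧ ¬r), w0   [¬∨-rule on 1]
4. ◇◇(¬r → r), w0   [¬→-rule on 2]
5. ¬◇(¬r → r), w0   [¬→-rule on 2]
6. ¬(¬r → r), w0   [¬◇-rule on 5 via w0Rw0]
7. ¬r, w0   [¬→-rule on 6]
8. ¬(p ∧ ¬r), w1   [¬□-rule on 3: fresh world w1, w0Rw1]
9. ¬(¬r → r), w1   [¬◇-rule on 5 via w0Rw1]
10. ¬r, w1   [¬→-rule on 9]
11. ¬p, w1   [¬∧-rule on 8 (branches; this branch)]
12. ◇(¬r → r), w2   [◇-rule on 4: fresh world w2, w0Rw2]
13. ¬(¬r → r), w2   [¬◇-rule on 5 via w0Rw2]
14. ¬r, w2   [¬→-rule on 13]
15. ¬r → r, w3   [◇-rule on 12: fresh world w3, w2Rw3]
16. ¬(¬r → r), w3   [¬◇-rule on 5 via w0Rw3]
17. ¬r, w3   [¬→-rule on 16]
18. r, w3   [→-rule on 15 (branches; this branch)]
Accessibility: w0Rw0, w0Rw1, w0Rw2, w0Rw3, w1Rw1, w2Rw2, w2Rw3, w3Rw3
Branch closes: r and ¬r both at w3.
Every branch closes (one shown): valid in S4, hence also in S5 (every theorem of S4 is a theorem of S5).

S4, S5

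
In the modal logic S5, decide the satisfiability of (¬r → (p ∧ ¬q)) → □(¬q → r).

1. (¬r → (p ∧ ¬q)) → □(¬q → r), 0
2. □(¬q → r), 0
3. ¬q → r, 0
4. r, 0
Accessibility: 0R0

Satisfiable (open branch found)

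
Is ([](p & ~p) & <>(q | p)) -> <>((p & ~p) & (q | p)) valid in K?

Tableau for the negation ~(([](p & ~p) & <>(q | p)) -> <>((p & ~p) & (q | p))):
1. ~(([](p & ~p) & <>(q | p)) -> <>((p & ~p) & (q | p))), w0
2. [](p & ~p) & <>(q | p), w0   [~->-rule on 1]
3. ~<>((p & ~p) & (q | p)), w0   [~->-rule on 1]
4. [](p & ~p), w0   [&-rule on 2]
5. <>(q | p), w0   [&-rule on 2]
6. q | p, w1   [<>-rule on 5: fresh world w1, w0Rw1]
7. ~((p & ~p) & (q | p)), w1   [~<>-rule on 3 via w0Rw1]
8. p & ~p, w1   [[]-rule on 4 via w0Rw1]
9. p, w1   [&-rule on 8]
10. ~p, w1   [&-rule on 8]
Accessibility: w0Rw1
Branch closes: p and ~p both at w1.
All branches of the negation close; one closing branch shown above.

Valid in K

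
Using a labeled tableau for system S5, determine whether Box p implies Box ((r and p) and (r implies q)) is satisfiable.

Satisfiable

1. Box p implies Box ((r and p) and (r implies q)), u
2. Box ((r and p) and (r implies q)), u
3. (r and p) and (r implies q), u
4. r and p, u
5. r implies q, u
6. r, u
7. p, u
8. q, u
Accessibility: uRu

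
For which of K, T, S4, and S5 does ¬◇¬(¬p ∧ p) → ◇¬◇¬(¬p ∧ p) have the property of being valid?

T, S4, S5

K-tableau for the negation ¬(¬◇¬(¬p ∧ p) → ◇¬◇¬(¬p ∧ p)):
1. ¬(¬◇¬(¬p ∧ p) → ◇¬◇¬(¬p ∧ p)), u
2. ¬◇¬(¬p ∧ p), u
3. ¬◇¬◇¬(¬p ∧ p), u
Complete open branch: countermodel on a K-frame, so not valid in K.
T-tableau for the negation ¬(¬◇¬(¬p ∧ p) → ◇¬◇¬(¬p ∧ p)):
1. ¬(¬◇¬(¬p ∧ p) → ◇¬◇¬(¬p ∧ p)), u
2. ¬◇¬(¬p ∧ p), u
3. ¬◇¬◇¬(¬p ∧ p), u
4. ¬p ∧ p, u
5. ¬p, u
6. p, u
Accessibility: uRu
Branch closes: p and ¬p both at u.
Every branch closes (one shown): valid in T, hence also in S4, S5 (every theorem of T is a theorem of S4 and S5).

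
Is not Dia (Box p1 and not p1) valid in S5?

Yes, valid

Tableau for the negation Dia (Box p1 and not p1):
1. Dia (Box p1 and not p1), u
2. Box p1 and not p1, v
3. Box p1, v
4. not p1, v
5. p1, u
6. p1, v
Accessibility: uRu, uRv, vRu, vRv
Branch closes: p1 and not p1 both at v.
All branches of the negation close; one closing branch shown above.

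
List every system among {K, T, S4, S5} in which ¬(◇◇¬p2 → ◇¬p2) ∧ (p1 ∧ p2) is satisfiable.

T-tableau for the formula:
1. ¬(◇◇¬p2 → ◇¬p2) ∧ (p1 ∧ p2), 0
2. ¬(◇◇¬p2 → ◇¬p2), 0   [∧-rule on 1]
3. p1 ∧ p2, 0   [∧-rule on 1]
4. ◇◇¬p2, 0   [¬→-rule on 2]
5. ¬◇¬p2, 0   [¬→-rule on 2]
6. p1, 0   [∧-rule on 3]
7. p2, 0   [∧-rule on 3]
8. ◇¬p2, 1   [◇-rule on 4: fresh world 1, 0R1]
9. p2, 1   [¬◇-rule on 5 via 0R1]
10. ¬p2, 2   [◇-rule on 8: fresh world 2, 1R2]
Accessibility: 0R0, 0R1, 1R1, 1R2, 2R2
Complete open branch: satisfiable in T, hence also in K (this T-model is also a K-model).
S4-tableau for the formula:
1. ¬(◇◇¬p2 → ◇¬p2) ∧ (p1 ∧ p2), 0
2. ¬(◇◇¬p2 → ◇¬p2), 0   [∧-rule on 1]
3. p1 ∧ p2, 0   [∧-rule on 1]
4. ◇◇¬p2, 0   [¬→-rule on 2]
5. ¬◇¬p2, 0   [¬→-rule on 2]
6. p1, 0   [∧-rule on 3]
7. p2, 0   [∧-rule on 3]
8. ◇¬p2, 1   [◇-rule on 4: fresh world 1, 0R1]
9. p2, 1   [¬◇-rule on 5 via 0R1]
10. ¬p2, 2   [◇-rule on 8: fresh world 2, 1R2]
11. p2, 2   [¬◇-rule on 5 via 0R2]
Accessibility: 0R0, 0R1, 0R2, 1R1, 1R2, 2R2
Branch closes: p2 and ¬p2 both at 2.
Every branch closes (one shown): unsatisfiable in S4, hence also in S5 (every S5-frame is an S4-frame).

K, T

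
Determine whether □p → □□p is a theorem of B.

Invalid (countermodel exists)

Tableau for the negation ¬(□p → □□p):
1. ¬(□p → □□p), u
2. □p, u
3. ¬□□p, u
4. p, u
5. ¬□p, v
6. p, v
7. ¬p, w
Accessibility: uRu, uRv, vRu, vRv, vRw, wRv, wRw
The negation has an open branch (countermodel exists).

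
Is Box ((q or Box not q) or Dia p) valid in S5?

Tableau for the negation not Box ((q or Box not q) or Dia p):
1. not Box ((q or Box not q) or Dia p), 0
2. not ((q or Box not q) or Dia p), 1   [neg-Box-rule on 1: fresh world 1, 0R1]
3. not (q or Box not q), 1   [neg-or-rule on 2]
4. not Dia p, 1   [neg-or-rule on 2]
5. not q, 1   [neg-or-rule on 3]
6. not Box not q, 1   [neg-or-rule on 3]
7. not p, 0   [neg-Dia-rule on 4 via 1R0]
8. not p, 1   [neg-Dia-rule on 4 via 1R1]
9. q, 2   [neg-Box-rule on 6: fresh world 2, 1R2]
10. not p, 2   [neg-Dia-rule on 4 via 1R2]
Accessibility: 0R0, 0R1, 0R2, 1R0, 1R1, 1R2, 2R0, 2R1, 2R2
The negation has an open branch (countermodel exists).

Not valid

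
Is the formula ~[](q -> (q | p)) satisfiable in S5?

1. ~[](q -> (q | p)), u
2. ~(q -> (q | p)), v
3. q, v
4. ~(q | p), v
5. ~q, v
6. ~p, v
Accessibility: uRu, uRv, vRu, vRv
Branch closes: q and ~q both at v.
All branches of the tableau close; one closing branch shown above.

Unsatisfiable (every branch closes)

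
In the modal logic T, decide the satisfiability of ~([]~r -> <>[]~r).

Unsatisfiable (every branch closes)

1. ~([]~r -> <>[]~r), 0
2. []~r, 0
3. ~<>[]~r, 0
4. ~r, 0
5. ~[]~r, 0
6. r, 1
7. ~r, 1
Accessibility: 0R0, 0R1, 1R1
Branch closes: r and ~r both at 1.
Every branch closes; the branch above is one of them.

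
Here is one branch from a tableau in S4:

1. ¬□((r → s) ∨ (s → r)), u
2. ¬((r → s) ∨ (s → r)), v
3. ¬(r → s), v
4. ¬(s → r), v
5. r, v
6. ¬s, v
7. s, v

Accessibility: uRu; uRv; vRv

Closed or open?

Both s and ¬s appear at v.

Yes, closed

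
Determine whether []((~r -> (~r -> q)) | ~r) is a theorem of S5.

Valid

Tableau for the negation ~[]((~r -> (~r -> q)) | ~r):
1. ~[]((~r -> (~r -> q)) | ~r), w0
2. ~((~r -> (~r -> q)) | ~r), w1
3. ~(~r -> (~r -> q)), w1
4. r, w1
5. ~r, w1
6. ~(~r -> q), w1
Accessibility: w0Rw0, w0Rw1, w1Rw0, w1Rw1
Branch closes: r and ~r both at w1.
Every branch of the negation's tableau closes; the branch above is one of them.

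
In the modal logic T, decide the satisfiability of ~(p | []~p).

1. ~(p | []~p), 0
2. ~p, 0
3. ~[]~p, 0
4. p, 1
Accessibility: 0R0, 0R1, 1R1

Satisfiable (open branch found)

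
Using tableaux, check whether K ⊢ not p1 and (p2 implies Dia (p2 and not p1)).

Invalid (countermodel exists)

Tableau for the negation not (not p1 and (p2 implies Dia (p2 and not p1))):
1. not (not p1 and (p2 implies Dia (p2 and not p1))), w0
2. not (p2 implies Dia (p2 and not p1)), w0
3. p2, w0
4. not Dia (p2 and not p1), w0
The negation has an open branch (countermodel exists).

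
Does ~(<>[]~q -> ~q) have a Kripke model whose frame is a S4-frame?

1. ~(<>[]~q -> ~q), w0
2. <>[]~q, w0
3. q, w0
4. []~q, w1
5. ~q, w1
Accessibility: w0Rw0, w0Rw1, w1Rw1

Satisfiable (open branch found)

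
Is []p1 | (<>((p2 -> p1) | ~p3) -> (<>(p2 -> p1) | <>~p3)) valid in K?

Yes, valid

Tableau for the negation ~([]p1 | (<>((p2 -> p1) | ~p3) -> (<>(p2 -> p1) | <>~p3))):
1. ~([]p1 | (<>((p2 -> p1) | ~p3) -> (<>(p2 -> p1) | <>~p3))), u
2. ~[]p1, u
3. ~(<>((p2 -> p1) | ~p3) -> (<>(p2 -> p1) | <>~p3)), u
4. <>((p2 -> p1) | ~p3), u
5. ~(<>(p2 -> p1) | <>~p3), u
6. ~<>(p2 -> p1), u
7. ~<>~p3, u
8. ~p1, v
9. ~(p2 -> p1), v
10. p2, v
11. p3, v
12. (p2 -> p1) | ~p3, w
13. ~(p2 -> p1), w
14. p2, w
15. ~p1, w
16. p3, w
17. p2 -> p1, w
18. p1, w
Accessibility: uRv, uRw
Branch closes: p1 and ~p1 both at w.
Every branch of the negation's tableau closes; the branch above is one of them.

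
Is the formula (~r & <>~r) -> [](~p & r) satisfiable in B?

1. (~r & <>~r) -> [](~p & r), 0
2. [](~p & r), 0
3. ~p & r, 0
4. ~p, 0
5. r, 0
Accessibility: 0R0

Satisfiable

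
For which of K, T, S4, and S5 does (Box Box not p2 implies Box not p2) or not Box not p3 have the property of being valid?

K-tableau for the negation not ((Box Box not p2 implies Box not p2) or not Box not p3):
1. not ((Box Box not p2 implies Box not p2) or not Box not p3), u
2. not (Box Box not p2 implies Box not p2), u
3. Box not p3, u
4. Box Box not p2, u
5. not Box not p2, u
6. p2, v
7. not p3, v
8. Box not p2, v
Accessibility: uRv
Complete open branch: countermodel on a K-frame, so not valid in K.
T-tableau for the negation not ((Box Box not p2 implies Box not p2) or not Box not p3):
1. not ((Box Box not p2 implies Box not p2) or not Box not p3), u
2. not (Box Box not p2 implies Box not p2), u
3. Box not p3, u
4. Box Box not p2, u
5. not Box not p2, u
6. not p3, u
7. Box not p2, u
8. not p2, u
9. p2, v
10. not p3, v
11. Box not p2, v
12. not p2, v
Accessibility: uRu, uRv, vRv
Branch closes: p2 and not p2 both at v.
Every branch closes (one shown): valid in T, hence also in S4, S5 (every theorem of T is a theorem of S4 and S5).

T, S4, S5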